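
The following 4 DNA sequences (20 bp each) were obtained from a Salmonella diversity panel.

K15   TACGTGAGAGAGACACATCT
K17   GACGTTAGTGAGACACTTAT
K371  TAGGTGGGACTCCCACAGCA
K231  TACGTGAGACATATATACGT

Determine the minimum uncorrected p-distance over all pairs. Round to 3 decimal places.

0.250

Pairwise Hamming distances:
  K15 vs K17: 5
  K15 vs K371: 8
  K15 vs K231: 6
  K17 vs K371: 13
  K17 vs K231: 10
  K371 vs K231: 10
The smallest is 5 mismatches, between K15 and K17; p = 5/20 = 0.250.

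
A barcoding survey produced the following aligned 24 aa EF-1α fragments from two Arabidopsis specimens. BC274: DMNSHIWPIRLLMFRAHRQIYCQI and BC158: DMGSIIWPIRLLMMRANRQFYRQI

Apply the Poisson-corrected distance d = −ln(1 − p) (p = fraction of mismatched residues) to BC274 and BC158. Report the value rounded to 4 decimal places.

0.2877

Differing sites — 3:N/G; 5:H/I; 14:F/M; 17:H/N; 20:I/F; 22:C/R.
p = 6/24 = 0.250000.
d = −ln(1 − 0.250000) = −ln(0.750000) = 0.2877.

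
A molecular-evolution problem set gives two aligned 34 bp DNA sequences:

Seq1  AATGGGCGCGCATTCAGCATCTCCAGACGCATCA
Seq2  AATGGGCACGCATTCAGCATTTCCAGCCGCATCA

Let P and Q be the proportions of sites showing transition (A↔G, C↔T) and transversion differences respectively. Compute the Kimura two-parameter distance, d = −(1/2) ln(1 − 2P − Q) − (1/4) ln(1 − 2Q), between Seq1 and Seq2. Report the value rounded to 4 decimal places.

0.0947

Differing sites — 8:G/A (Ti); 21:C/T (Ti); 27:A/C (Tv).
Of the 3 differences, 2 transitions and 1 transversion over 34 sites: P = 2/34 = 0.058824, Q = 1/34 = 0.029412.
d = −0.5·ln(0.852940) − 0.25·ln(0.941176) = −0.5·(-0.159066) − 0.25·(-0.060625) = 0.0947.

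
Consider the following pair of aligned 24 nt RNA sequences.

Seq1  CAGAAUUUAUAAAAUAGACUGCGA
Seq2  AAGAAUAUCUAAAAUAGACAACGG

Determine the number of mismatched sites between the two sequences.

6

Mismatches occur at site 1 (C↔A), site 7 (U↔A), site 9 (A↔C), site 20 (U↔A), site 21 (G↔A), site 24 (A↔G).
That gives 6 mismatches out of 24 aligned sites, so the Hamming distance is 6.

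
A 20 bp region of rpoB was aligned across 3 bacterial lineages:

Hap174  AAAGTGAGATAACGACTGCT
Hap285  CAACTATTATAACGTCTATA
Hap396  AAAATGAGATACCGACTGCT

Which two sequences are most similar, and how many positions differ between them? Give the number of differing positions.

Pairwise Hamming distances:
  Hap174 vs Hap285: 9
  Hap174 vs Hap396: 2
  Hap285 vs Hap396: 10
The smallest is 2, between Hap174 and Hap396.

2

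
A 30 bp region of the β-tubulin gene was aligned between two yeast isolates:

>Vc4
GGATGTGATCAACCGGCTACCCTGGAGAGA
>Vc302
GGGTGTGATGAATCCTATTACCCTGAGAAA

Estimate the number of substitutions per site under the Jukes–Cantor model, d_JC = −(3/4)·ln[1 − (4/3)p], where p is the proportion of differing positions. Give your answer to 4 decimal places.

Mismatches occur at site 3 (A/G), site 10 (C/G), site 13 (C/T), site 15 (G/C), site 16 (G/T), site 17 (C/A), site 19 (A/T), site 20 (C/A), site 23 (T/C), site 24 (G/T), site 29 (G/A).
p = 11/30 = 0.366667.
d = −0.75 · ln(1 − (4/3)·0.366667) = −0.75 · ln(0.511111) = −0.75 · (-0.671168) = 0.5034.

0.5034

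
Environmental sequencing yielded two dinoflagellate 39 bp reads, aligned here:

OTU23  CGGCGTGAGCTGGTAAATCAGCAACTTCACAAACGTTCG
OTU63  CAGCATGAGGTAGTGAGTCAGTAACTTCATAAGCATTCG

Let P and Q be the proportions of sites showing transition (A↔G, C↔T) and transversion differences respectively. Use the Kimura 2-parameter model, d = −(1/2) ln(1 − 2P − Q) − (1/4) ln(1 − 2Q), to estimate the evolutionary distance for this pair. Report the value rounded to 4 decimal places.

Differing sites — 2:G/A (Ti); 5:G/A (Ti); 10:C/G (Tv); 12:G/A (Ti); 15:A/G (Ti); 17:A/G (Ti); 22:C/T (Ti); 30:C/T (Ti); 33:A/G (Ti); 35:G/A (Ti).
Of the 10 differences, 9 transitions and 1 transversion over 39 sites: P = 9/39 = 0.230769, Q = 1/39 = 0.025641.
d = −0.5·ln(0.512821) − 0.25·ln(0.948718) = −0.5·(-0.667828) − 0.25·(-0.052644) = 0.3471.

0.3471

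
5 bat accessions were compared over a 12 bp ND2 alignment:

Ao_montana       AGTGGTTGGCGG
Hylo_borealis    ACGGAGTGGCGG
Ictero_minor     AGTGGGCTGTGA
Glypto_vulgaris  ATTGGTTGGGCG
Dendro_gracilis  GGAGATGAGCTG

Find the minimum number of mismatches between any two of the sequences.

3

Pairwise Hamming distances:
  Ao_montana vs Hylo_borealis: 4
  Ao_montana vs Ictero_minor: 5
  Ao_montana vs Glypto_vulgaris: 3
  Ao_montana vs Dendro_gracilis: 6
  Hylo_borealis vs Ictero_minor: 7
  Hylo_borealis vs Glypto_vulgaris: 6
  Hylo_borealis vs Dendro_gracilis: 7
  Ictero_minor vs Glypto_vulgaris: 7
  Ictero_minor vs Dendro_gracilis: 9
  Glypto_vulgaris vs Dendro_gracilis: 8
The smallest is 3, between Ao_montana and Glypto_vulgaris.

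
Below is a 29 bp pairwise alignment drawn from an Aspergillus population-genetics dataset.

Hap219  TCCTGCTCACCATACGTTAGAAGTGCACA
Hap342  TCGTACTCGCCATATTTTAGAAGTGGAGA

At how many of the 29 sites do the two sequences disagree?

7

Mismatches occur at site 3 (C↔G), site 5 (G↔A), site 9 (A↔G), site 15 (C↔T), site 16 (G↔T), site 26 (C↔G), site 28 (C↔G).
That gives 7 mismatches out of 29 aligned sites, so the Hamming distance is 7.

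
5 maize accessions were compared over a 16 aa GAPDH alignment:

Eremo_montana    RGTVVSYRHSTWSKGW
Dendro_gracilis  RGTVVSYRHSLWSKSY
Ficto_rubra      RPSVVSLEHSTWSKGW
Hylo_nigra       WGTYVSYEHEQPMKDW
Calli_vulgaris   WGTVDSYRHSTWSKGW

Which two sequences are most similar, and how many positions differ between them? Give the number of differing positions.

Pairwise Hamming distances:
  Eremo_montana vs Dendro_gracilis: 3
  Eremo_montana vs Ficto_rubra: 4
  Eremo_montana vs Hylo_nigra: 8
  Eremo_montana vs Calli_vulgaris: 2
  Dendro_gracilis vs Ficto_rubra: 7
  Dendro_gracilis vs Hylo_nigra: 9
  Dendro_gracilis vs Calli_vulgaris: 5
  Ficto_rubra vs Hylo_nigra: 10
  Ficto_rubra vs Calli_vulgaris: 6
  Hylo_nigra vs Calli_vulgaris: 8
The smallest is 2, between Eremo_montana and Calli_vulgaris.

2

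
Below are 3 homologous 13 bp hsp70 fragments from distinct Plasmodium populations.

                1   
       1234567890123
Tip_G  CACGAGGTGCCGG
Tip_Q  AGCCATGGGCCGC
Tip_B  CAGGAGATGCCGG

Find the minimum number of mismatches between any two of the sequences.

2

Pairwise Hamming distances:
  Tip_G vs Tip_Q: 6
  Tip_G vs Tip_B: 2
  Tip_Q vs Tip_B: 8
The smallest is 2, between Tip_G and Tip_B.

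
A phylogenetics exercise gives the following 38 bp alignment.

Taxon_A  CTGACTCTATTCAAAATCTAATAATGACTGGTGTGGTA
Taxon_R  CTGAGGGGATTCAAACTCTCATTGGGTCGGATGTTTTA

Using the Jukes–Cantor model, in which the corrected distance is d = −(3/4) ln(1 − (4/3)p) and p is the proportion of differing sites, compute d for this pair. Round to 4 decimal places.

Mismatches occur at site 5 (C→G), site 6 (T→G), site 7 (C→G), site 8 (T→G), site 16 (A→C), site 20 (A→C), site 23 (A→T), site 24 (A→G), site 25 (T→G), site 27 (A→T), site 29 (T→G), site 31 (G→A), site 35 (G→T), site 36 (G→T).
p = 14/38 = 0.368421.
d = −0.75 · ln(1 − (4/3)·0.368421) = −0.75 · ln(0.508772) = −0.75 · (-0.675755) = 0.5068.

0.5068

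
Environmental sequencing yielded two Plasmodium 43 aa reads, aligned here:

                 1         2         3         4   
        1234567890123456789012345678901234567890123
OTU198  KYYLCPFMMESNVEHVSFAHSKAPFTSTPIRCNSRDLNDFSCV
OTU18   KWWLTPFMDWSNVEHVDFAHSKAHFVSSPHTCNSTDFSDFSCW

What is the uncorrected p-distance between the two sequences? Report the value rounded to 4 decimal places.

0.3488

Mismatches occur at site 2 (Y/W), site 3 (Y/W), site 5 (C/T), site 9 (M/D), site 10 (E/W), site 17 (S/D), site 24 (P/H), site 26 (T/V), site 28 (T/S), site 30 (I/H), site 31 (R/T), site 35 (R/T), site 37 (L/F), site 38 (N/S), site 43 (V/W).
There are 15 differences over 43 sites, so p = 15/43 = 0.3488.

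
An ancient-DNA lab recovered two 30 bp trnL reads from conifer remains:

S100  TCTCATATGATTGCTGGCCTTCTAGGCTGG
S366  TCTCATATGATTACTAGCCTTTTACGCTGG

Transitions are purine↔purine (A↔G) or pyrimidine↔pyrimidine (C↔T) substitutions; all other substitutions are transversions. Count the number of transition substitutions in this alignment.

Differing sites — 13:G/A (Ti); 16:G/A (Ti); 22:C/T (Ti); 25:G/C (Tv).
Of the 4 differences, 3 transitions and 1 transversion, so the answer is 3.

3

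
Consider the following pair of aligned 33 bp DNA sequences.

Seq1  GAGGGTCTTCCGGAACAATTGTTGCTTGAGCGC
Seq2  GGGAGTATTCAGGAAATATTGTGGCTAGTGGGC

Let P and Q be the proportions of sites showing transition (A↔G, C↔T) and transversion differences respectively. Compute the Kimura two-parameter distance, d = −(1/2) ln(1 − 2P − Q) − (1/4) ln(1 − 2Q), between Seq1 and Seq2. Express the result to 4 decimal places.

Mismatches occur at site 2 (A↔G, transition), site 4 (G↔A, transition), site 7 (C↔A, transversion), site 11 (C↔A, transversion), site 16 (C↔A, transversion), site 17 (A↔T, transversion), site 23 (T↔G, transversion), site 27 (T↔A, transversion), site 29 (A↔T, transversion), site 31 (C↔G, transversion).
Of the 10 differences, 2 transitions and 8 transversions over 33 sites: P = 2/33 = 0.060606, Q = 8/33 = 0.242424.
d = −0.5·ln(0.636364) − 0.25·ln(0.515152) = −0.5·(-0.451985) − 0.25·(-0.663293) = 0.3918.

0.3918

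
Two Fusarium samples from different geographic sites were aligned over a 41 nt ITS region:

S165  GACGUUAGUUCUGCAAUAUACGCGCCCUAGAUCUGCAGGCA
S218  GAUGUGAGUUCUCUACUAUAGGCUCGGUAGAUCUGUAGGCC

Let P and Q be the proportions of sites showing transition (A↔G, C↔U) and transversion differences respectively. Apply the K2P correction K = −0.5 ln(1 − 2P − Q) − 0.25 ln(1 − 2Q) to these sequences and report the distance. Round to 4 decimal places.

0.3325

The sequences differ at positions 3 (C/U, transition), 6 (U/G, transversion), 13 (G/C, transversion), 14 (C/U, transition), 16 (A/C, transversion), 21 (C/G, transversion), 24 (G/U, transversion), 26 (C/G, transversion), 27 (C/G, transversion), 36 (C/U, transition), 41 (A/C, transversion).
Of the 11 differences, 3 transitions and 8 transversions over 41 sites: P = 3/41 = 0.073171, Q = 8/41 = 0.195122.
d = −0.5·ln(0.658536) − 0.25·ln(0.609756) = −0.5·(-0.417736) − 0.25·(-0.494696) = 0.3325.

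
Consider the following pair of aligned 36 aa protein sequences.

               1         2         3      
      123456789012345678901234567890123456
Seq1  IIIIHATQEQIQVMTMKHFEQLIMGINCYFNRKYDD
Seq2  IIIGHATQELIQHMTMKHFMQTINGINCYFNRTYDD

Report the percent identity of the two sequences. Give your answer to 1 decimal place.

The sequences differ at positions 4 (I/G), 10 (Q/L), 13 (V/H), 20 (E/M), 22 (L/T), 24 (M/N), 33 (K/T).
29 of the 36 sites match, so the percent identity is 29/36 × 100 = 80.6%.

80.6%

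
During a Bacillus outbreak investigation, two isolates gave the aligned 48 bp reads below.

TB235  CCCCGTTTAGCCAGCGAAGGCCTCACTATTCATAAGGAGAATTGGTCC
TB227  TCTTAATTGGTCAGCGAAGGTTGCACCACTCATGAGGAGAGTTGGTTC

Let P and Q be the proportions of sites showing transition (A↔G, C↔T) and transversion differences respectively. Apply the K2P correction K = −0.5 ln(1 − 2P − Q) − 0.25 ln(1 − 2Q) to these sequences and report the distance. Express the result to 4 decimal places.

0.4595

The sequences differ at positions 1 (C/T, transition), 3 (C/T, transition), 4 (C/T, transition), 5 (G/A, transition), 6 (T/A, transversion), 9 (A/G, transition), 11 (C/T, transition), 21 (C/T, transition), 22 (C/T, transition), 23 (T/G, transversion), 27 (T/C, transition), 29 (T/C, transition), 34 (A/G, transition), 41 (A/G, transition), 47 (C/T, transition).
Of the 15 differences, 13 transitions and 2 transversions over 48 sites: P = 13/48 = 0.270833, Q = 2/48 = 0.041667.
d = −0.5·ln(0.416667) − 0.25·ln(0.916666) = −0.5·(-0.875468) − 0.25·(-0.087012) = 0.4595.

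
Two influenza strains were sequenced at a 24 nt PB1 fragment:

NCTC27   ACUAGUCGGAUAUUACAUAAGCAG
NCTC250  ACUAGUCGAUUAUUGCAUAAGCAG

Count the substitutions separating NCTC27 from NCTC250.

3

Differing sites — 9:G/A; 10:A/U; 15:A/G.
That gives 3 mismatches out of 24 aligned sites, so the Hamming distance is 3.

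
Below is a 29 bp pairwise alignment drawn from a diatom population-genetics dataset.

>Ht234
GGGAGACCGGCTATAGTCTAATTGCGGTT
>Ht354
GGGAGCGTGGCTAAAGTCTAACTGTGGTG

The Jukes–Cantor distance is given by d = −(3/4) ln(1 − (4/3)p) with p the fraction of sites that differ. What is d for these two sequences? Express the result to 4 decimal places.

Mismatches occur at site 6 (A→C), site 7 (C→G), site 8 (C→T), site 14 (T→A), site 22 (T→C), site 25 (C→T), site 29 (T→G).
p = 7/29 = 0.241379.
d = −0.75 · ln(1 − (4/3)·0.241379) = −0.75 · ln(0.678161) = −0.75 · (-0.388371) = 0.2913.

0.2913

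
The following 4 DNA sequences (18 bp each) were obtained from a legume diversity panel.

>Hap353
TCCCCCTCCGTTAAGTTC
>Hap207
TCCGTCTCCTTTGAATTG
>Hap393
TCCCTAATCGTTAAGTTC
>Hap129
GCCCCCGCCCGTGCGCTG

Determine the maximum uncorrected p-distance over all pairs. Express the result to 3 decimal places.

0.611

Pairwise Hamming distances:
  Hap353 vs Hap207: 6
  Hap353 vs Hap393: 4
  Hap353 vs Hap129: 8
  Hap207 vs Hap393: 8
  Hap207 vs Hap129: 9
  Hap393 vs Hap129: 11
The largest is 11 mismatches, between Hap393 and Hap129; p = 11/18 = 0.611.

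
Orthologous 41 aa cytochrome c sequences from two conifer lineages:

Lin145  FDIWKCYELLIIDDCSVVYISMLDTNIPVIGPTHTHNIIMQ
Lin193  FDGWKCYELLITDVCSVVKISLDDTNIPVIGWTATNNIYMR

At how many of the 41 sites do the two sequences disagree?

11

Differing sites — 3:I/G; 12:I/T; 14:D/V; 19:Y/K; 22:M/L; 23:L/D; 32:P/W; 34:H/A; 36:H/N; 39:I/Y; 41:Q/R.
That gives 11 mismatches out of 41 aligned sites, so the Hamming distance is 11.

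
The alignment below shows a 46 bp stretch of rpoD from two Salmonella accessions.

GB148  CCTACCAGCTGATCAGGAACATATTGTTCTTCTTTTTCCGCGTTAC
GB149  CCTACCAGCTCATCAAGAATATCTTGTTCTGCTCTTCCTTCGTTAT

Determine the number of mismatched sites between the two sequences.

10

Mismatches occur at site 11 (G→C), site 16 (G→A), site 20 (C→T), site 23 (A→C), site 31 (T→G), site 34 (T→C), site 37 (T→C), site 39 (C→T), site 40 (G→T), site 46 (C→T).
That gives 10 mismatches out of 46 aligned sites, so the Hamming distance is 10.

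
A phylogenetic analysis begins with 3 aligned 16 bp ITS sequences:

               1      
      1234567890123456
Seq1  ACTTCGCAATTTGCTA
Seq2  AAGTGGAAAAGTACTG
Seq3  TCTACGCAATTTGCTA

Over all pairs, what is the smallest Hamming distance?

Pairwise Hamming distances:
  Seq1 vs Seq2: 8
  Seq1 vs Seq3: 2
  Seq2 vs Seq3: 10
The smallest is 2, between Seq1 and Seq3.

2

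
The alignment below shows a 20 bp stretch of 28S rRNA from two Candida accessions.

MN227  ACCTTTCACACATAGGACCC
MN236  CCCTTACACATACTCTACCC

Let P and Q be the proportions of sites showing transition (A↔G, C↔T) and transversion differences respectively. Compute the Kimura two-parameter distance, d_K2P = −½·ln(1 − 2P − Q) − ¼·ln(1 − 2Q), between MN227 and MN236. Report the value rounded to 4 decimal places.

Differing sites — 1:A/C (Tv); 6:T/A (Tv); 11:C/T (Ti); 13:T/C (Ti); 14:A/T (Tv); 15:G/C (Tv); 16:G/T (Tv).
Of the 7 differences, 2 transitions and 5 transversions over 20 sites: P = 2/20 = 0.100000, Q = 5/20 = 0.250000.
d = −0.5·ln(0.550000) − 0.25·ln(0.500000) = −0.5·(-0.597837) − 0.25·(-0.693147) = 0.4722.

0.4722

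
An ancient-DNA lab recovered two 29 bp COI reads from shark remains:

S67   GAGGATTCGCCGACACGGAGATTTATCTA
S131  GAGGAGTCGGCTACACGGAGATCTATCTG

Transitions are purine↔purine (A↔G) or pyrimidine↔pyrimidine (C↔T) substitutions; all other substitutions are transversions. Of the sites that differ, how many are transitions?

Differing sites — 6:T/G (Tv); 10:C/G (Tv); 12:G/T (Tv); 23:T/C (Ti); 29:A/G (Ti).
Of the 5 differences, 2 transitions and 3 transversions, so the answer is 2.

2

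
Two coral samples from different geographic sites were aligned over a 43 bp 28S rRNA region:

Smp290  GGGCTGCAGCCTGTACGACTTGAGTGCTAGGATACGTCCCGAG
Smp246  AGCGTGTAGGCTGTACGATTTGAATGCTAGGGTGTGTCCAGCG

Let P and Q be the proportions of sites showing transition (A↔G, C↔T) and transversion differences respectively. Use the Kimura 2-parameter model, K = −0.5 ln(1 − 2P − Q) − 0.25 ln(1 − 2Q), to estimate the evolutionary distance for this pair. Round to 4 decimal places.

0.3577

Differing sites — 1:G/A (Ti); 3:G/C (Tv); 4:C/G (Tv); 7:C/T (Ti); 10:C/G (Tv); 19:C/T (Ti); 24:G/A (Ti); 32:A/G (Ti); 34:A/G (Ti); 35:C/T (Ti); 40:C/A (Tv); 42:A/C (Tv).
Of the 12 differences, 7 transitions and 5 transversions over 43 sites: P = 7/43 = 0.162791, Q = 5/43 = 0.116279.
d = −0.5·ln(0.558139) − 0.25·ln(0.767442) = −0.5·(-0.583147) − 0.25·(-0.264692) = 0.3577.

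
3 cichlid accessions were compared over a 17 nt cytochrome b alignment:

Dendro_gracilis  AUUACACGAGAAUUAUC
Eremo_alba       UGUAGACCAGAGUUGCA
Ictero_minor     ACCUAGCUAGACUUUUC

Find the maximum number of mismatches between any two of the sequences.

Pairwise Hamming distances:
  Dendro_gracilis vs Eremo_alba: 8
  Dendro_gracilis vs Ictero_minor: 8
  Eremo_alba vs Ictero_minor: 11
The largest is 11, between Eremo_alba and Ictero_minor.

11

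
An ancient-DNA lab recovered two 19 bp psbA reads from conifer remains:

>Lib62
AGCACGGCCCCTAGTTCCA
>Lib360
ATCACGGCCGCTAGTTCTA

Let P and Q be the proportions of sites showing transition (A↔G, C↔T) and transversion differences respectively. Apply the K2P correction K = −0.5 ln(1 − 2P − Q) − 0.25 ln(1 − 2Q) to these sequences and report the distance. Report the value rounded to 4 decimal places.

Mismatches occur at site 2 (G↔T, transversion), site 10 (C↔G, transversion), site 18 (C↔T, transition).
Of the 3 differences, 1 transition and 2 transversions over 19 sites: P = 1/19 = 0.052632, Q = 2/19 = 0.105263.
d = −0.5·ln(0.789473) − 0.25·ln(0.789474) = −0.5·(-0.236390) − 0.25·(-0.236388) = 0.1773.

0.1773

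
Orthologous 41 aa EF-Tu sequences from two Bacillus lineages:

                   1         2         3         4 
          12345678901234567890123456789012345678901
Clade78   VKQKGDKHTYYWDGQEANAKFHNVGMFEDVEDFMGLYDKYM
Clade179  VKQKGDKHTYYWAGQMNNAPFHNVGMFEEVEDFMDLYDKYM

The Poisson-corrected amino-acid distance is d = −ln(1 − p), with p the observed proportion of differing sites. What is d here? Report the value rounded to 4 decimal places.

The sequences differ at positions 13 (D/A), 16 (E/M), 17 (A/N), 20 (K/P), 29 (D/E), 35 (G/D).
p = 6/41 = 0.146341.
d = −ln(1 − 0.146341) = −ln(0.853659) = 0.1582.

0.1582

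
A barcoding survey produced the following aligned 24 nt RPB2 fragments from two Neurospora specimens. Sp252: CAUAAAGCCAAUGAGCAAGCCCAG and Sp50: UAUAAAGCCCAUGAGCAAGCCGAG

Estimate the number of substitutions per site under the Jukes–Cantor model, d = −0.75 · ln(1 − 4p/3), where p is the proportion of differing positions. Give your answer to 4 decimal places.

Differing sites — 1:C/U; 10:A/C; 22:C/G.
p = 3/24 = 0.125000.
d = −0.75 · ln(1 − (4/3)·0.125000) = −0.75 · ln(0.833333) = −0.75 · (-0.182322) = 0.1367.

0.1367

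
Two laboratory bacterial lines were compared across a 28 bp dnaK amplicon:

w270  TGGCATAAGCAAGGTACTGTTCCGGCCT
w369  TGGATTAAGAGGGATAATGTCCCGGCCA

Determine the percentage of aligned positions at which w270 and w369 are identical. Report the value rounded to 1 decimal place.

67.9%

The sequences differ at positions 4 (C/A), 5 (A/T), 10 (C/A), 11 (A/G), 12 (A/G), 14 (G/A), 17 (C/A), 21 (T/C), 28 (T/A).
19 of the 28 sites match, so the percent identity is 19/28 × 100 = 67.9%.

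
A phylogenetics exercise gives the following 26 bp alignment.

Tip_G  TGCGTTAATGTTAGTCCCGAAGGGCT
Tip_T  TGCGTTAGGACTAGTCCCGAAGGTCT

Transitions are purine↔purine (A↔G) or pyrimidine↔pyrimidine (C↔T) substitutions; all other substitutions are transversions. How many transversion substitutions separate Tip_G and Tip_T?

2

The sequences differ at positions 8 (A/G, transition), 9 (T/G, transversion), 10 (G/A, transition), 11 (T/C, transition), 24 (G/T, transversion).
Of the 5 differences, 3 transitions and 2 transversions, so the answer is 2.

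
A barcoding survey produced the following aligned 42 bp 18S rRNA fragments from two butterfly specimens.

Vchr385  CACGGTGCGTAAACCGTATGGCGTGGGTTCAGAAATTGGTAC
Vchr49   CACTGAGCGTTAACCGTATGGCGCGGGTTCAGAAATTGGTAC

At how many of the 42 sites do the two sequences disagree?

4

Differing sites — 4:G/T; 6:T/A; 11:A/T; 24:T/C.
That gives 4 mismatches out of 42 aligned sites, so the Hamming distance is 4.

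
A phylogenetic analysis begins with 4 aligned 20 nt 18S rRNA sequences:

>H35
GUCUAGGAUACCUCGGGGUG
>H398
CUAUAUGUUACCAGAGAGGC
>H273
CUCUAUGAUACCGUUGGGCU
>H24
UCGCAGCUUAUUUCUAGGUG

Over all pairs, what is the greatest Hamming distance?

Pairwise Hamming distances:
  H35 vs H398: 10
  H35 vs H273: 7
  H35 vs H24: 10
  H398 vs H273: 8
  H398 vs H24: 15
  H273 vs H24: 14
The largest is 15, between H398 and H24.

15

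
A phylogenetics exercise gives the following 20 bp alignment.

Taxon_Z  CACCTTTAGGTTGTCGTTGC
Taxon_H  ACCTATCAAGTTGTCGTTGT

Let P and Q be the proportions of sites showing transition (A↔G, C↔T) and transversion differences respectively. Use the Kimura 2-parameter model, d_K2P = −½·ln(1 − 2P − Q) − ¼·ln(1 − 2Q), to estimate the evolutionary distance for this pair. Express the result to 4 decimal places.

0.4884

Differing sites — 1:C/A (Tv); 2:A/C (Tv); 4:C/T (Ti); 5:T/A (Tv); 7:T/C (Ti); 9:G/A (Ti); 20:C/T (Ti).
Of the 7 differences, 4 transitions and 3 transversions over 20 sites: P = 4/20 = 0.200000, Q = 3/20 = 0.150000.
d = −0.5·ln(0.450000) − 0.25·ln(0.700000) = −0.5·(-0.798508) − 0.25·(-0.356675) = 0.4884.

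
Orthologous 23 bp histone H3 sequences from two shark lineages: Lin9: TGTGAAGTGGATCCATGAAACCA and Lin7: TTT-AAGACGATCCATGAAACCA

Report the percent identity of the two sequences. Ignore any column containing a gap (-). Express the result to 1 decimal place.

86.4%

Excluding the 1 gap column leaves 22 comparable sites.
Mismatches occur at site 2 (G/T), site 8 (T/A), site 9 (G/C).
19 of the 22 comparable sites match, so the percent identity is 19/22 × 100 = 86.4%.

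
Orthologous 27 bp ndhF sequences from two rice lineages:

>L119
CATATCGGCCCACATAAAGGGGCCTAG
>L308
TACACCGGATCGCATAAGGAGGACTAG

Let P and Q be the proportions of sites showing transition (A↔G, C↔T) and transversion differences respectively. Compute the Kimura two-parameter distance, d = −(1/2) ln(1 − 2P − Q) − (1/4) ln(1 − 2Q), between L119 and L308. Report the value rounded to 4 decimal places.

0.4891

Differing sites — 1:C/T (Ti); 3:T/C (Ti); 5:T/C (Ti); 9:C/A (Tv); 10:C/T (Ti); 12:A/G (Ti); 18:A/G (Ti); 20:G/A (Ti); 23:C/A (Tv).
Of the 9 differences, 7 transitions and 2 transversions over 27 sites: P = 7/27 = 0.259259, Q = 2/27 = 0.074074.
d = −0.5·ln(0.407408) − 0.25·ln(0.851852) = −0.5·(-0.897940) − 0.25·(-0.160342) = 0.4891.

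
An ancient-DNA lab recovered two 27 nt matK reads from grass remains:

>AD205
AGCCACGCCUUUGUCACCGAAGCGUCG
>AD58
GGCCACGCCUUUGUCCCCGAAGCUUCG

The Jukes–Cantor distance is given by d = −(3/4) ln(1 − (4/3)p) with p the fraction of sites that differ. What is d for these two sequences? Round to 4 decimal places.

Mismatches occur at site 1 (A→G), site 16 (A→C), site 24 (G→U).
p = 3/27 = 0.111111.
d = −0.75 · ln(1 − (4/3)·0.111111) = −0.75 · ln(0.851852) = −0.75 · (-0.160342) = 0.1203.

0.1203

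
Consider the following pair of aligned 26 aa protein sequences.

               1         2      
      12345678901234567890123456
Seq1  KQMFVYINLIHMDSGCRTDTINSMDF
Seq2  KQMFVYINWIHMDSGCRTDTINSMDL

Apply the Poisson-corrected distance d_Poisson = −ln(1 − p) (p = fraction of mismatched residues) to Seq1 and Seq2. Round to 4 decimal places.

The sequences differ at positions 9 (L/W), 26 (F/L).
p = 2/26 = 0.076923.
d = −ln(1 − 0.076923) = −ln(0.923077) = 0.0800.

0.0800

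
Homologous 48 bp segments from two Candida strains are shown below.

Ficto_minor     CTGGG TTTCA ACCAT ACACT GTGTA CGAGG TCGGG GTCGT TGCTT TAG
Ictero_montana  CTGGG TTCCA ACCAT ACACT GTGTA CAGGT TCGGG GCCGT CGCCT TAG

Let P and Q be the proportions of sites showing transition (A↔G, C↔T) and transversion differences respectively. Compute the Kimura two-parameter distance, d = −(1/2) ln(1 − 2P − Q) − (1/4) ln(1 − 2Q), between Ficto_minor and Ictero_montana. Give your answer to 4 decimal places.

Differing sites — 8:T/C (Ti); 27:G/A (Ti); 28:A/G (Ti); 30:G/T (Tv); 37:T/C (Ti); 41:T/C (Ti); 44:T/C (Ti).
Of the 7 differences, 6 transitions and 1 transversion over 48 sites: P = 6/48 = 0.125000, Q = 1/48 = 0.020833.
d = −0.5·ln(0.729167) − 0.25·ln(0.958334) = −0.5·(-0.315852) − 0.25·(-0.042559) = 0.1686.

0.1686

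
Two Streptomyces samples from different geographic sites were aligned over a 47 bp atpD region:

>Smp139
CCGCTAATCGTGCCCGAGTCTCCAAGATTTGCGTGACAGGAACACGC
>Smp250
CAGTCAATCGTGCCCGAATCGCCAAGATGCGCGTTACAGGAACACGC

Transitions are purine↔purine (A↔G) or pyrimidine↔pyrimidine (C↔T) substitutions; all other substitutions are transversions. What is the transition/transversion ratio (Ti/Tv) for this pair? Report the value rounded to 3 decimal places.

1.000

The sequences differ at positions 2 (C/A, transversion), 4 (C/T, transition), 5 (T/C, transition), 18 (G/A, transition), 21 (T/G, transversion), 29 (T/G, transversion), 30 (T/C, transition), 35 (G/T, transversion).
Of the 8 differences, 4 transitions and 4 transversions, so Ti/Tv = 4/4 = 1.000.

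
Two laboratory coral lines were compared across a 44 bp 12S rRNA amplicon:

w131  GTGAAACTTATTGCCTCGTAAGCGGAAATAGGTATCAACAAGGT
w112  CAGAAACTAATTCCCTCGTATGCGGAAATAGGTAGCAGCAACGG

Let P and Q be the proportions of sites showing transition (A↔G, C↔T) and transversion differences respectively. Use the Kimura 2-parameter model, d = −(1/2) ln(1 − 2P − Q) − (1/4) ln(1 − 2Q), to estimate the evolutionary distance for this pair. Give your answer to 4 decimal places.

The sequences differ at positions 1 (G/C, transversion), 2 (T/A, transversion), 9 (T/A, transversion), 13 (G/C, transversion), 21 (A/T, transversion), 35 (T/G, transversion), 38 (A/G, transition), 42 (G/C, transversion), 44 (T/G, transversion).
Of the 9 differences, 1 transition and 8 transversions over 44 sites: P = 1/44 = 0.022727, Q = 8/44 = 0.181818.
d = −0.5·ln(0.772728) − 0.25·ln(0.636364) = −0.5·(-0.257828) − 0.25·(-0.451985) = 0.2419.

0.2419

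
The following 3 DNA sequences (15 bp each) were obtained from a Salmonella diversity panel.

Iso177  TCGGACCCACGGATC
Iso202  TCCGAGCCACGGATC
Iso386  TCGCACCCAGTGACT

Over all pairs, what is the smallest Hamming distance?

2

Pairwise Hamming distances:
  Iso177 vs Iso202: 2
  Iso177 vs Iso386: 5
  Iso202 vs Iso386: 7
The smallest is 2, between Iso177 and Iso202.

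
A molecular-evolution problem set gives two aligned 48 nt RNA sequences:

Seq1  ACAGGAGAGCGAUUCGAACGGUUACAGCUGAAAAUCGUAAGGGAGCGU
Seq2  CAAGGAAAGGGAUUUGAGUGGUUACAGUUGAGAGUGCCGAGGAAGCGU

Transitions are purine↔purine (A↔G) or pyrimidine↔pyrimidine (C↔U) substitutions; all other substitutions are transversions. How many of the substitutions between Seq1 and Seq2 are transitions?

Differing sites — 1:A/C (Tv); 2:C/A (Tv); 7:G/A (Ti); 10:C/G (Tv); 15:C/U (Ti); 18:A/G (Ti); 19:C/U (Ti); 28:C/U (Ti); 32:A/G (Ti); 34:A/G (Ti); 36:C/G (Tv); 37:G/C (Tv); 38:U/C (Ti); 39:A/G (Ti); 43:G/A (Ti).
Of the 15 differences, 10 transitions and 5 transversions, so the answer is 10.

10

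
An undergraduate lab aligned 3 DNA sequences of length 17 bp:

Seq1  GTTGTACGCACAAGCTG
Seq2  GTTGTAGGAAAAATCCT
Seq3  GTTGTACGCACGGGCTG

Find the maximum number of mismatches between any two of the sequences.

Pairwise Hamming distances:
  Seq1 vs Seq2: 6
  Seq1 vs Seq3: 2
  Seq2 vs Seq3: 8
The largest is 8, between Seq2 and Seq3.

8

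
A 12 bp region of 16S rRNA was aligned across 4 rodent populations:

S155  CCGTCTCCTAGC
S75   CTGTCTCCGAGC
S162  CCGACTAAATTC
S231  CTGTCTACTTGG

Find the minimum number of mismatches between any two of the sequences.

Pairwise Hamming distances:
  S155 vs S75: 2
  S155 vs S162: 6
  S155 vs S231: 4
  S75 vs S162: 7
  S75 vs S231: 4
  S162 vs S231: 6
The smallest is 2, between S155 and S75.

2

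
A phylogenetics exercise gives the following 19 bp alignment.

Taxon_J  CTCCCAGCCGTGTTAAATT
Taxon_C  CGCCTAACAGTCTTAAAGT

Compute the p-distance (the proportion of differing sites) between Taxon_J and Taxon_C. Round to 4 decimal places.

0.3158

The sequences differ at positions 2 (T/G), 5 (C/T), 7 (G/A), 9 (C/A), 12 (G/C), 18 (T/G).
There are 6 differences over 19 sites, so p = 6/19 = 0.3158.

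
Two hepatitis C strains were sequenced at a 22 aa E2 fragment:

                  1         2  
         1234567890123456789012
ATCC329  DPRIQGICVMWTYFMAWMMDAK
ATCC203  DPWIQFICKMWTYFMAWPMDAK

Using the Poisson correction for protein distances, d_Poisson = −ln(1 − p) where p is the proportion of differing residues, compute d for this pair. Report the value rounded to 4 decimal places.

Mismatches occur at site 3 (R/W), site 6 (G/F), site 9 (V/K), site 18 (M/P).
p = 4/22 = 0.181818.
d = −ln(1 − 0.181818) = −ln(0.818182) = 0.2007.

0.2007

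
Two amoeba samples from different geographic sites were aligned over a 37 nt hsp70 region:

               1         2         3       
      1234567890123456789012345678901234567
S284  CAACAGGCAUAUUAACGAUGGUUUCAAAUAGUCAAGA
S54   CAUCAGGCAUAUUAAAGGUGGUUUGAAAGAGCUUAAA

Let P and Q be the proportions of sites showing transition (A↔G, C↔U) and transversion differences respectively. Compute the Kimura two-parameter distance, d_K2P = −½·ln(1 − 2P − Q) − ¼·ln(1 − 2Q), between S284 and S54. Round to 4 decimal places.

The sequences differ at positions 3 (A/U, transversion), 16 (C/A, transversion), 18 (A/G, transition), 25 (C/G, transversion), 29 (U/G, transversion), 32 (U/C, transition), 33 (C/U, transition), 34 (A/U, transversion), 36 (G/A, transition).
Of the 9 differences, 4 transitions and 5 transversions over 37 sites: P = 4/37 = 0.108108, Q = 5/37 = 0.135135.
d = −0.5·ln(0.648649) − 0.25·ln(0.729730) = −0.5·(-0.432864) − 0.25·(-0.315081) = 0.2952.

0.2952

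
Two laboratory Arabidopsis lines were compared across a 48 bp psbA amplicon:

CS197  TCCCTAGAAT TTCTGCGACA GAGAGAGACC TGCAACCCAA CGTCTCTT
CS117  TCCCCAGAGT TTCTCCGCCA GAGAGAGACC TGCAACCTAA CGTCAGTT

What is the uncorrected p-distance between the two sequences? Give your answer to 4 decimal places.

0.1458

Differing sites — 5:T/C; 9:A/G; 15:G/C; 18:A/C; 38:C/T; 45:T/A; 46:C/G.
There are 7 differences over 48 sites, so p = 7/48 = 0.1458.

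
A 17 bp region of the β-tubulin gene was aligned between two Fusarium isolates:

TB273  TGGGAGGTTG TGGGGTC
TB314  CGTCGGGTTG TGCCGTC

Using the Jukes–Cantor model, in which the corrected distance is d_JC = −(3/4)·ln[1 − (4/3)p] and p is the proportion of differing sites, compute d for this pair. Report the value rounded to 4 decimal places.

Mismatches occur at site 1 (T/C), site 3 (G/T), site 4 (G/C), site 5 (A/G), site 13 (G/C), site 14 (G/C).
p = 6/17 = 0.352941.
d = −0.75 · ln(1 − (4/3)·0.352941) = −0.75 · ln(0.529412) = −0.75 · (-0.635988) = 0.4770.

0.4770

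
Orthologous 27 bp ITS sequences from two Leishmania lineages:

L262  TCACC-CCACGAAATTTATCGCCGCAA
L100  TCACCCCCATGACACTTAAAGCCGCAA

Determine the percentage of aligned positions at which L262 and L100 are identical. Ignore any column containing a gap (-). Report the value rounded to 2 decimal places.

Excluding the 1 gap column leaves 26 comparable sites.
Mismatches occur at site 10 (C/T), site 13 (A/C), site 15 (T/C), site 19 (T/A), site 20 (C/A).
21 of the 26 comparable sites match, so the percent identity is 21/26 × 100 = 80.77%.

80.77%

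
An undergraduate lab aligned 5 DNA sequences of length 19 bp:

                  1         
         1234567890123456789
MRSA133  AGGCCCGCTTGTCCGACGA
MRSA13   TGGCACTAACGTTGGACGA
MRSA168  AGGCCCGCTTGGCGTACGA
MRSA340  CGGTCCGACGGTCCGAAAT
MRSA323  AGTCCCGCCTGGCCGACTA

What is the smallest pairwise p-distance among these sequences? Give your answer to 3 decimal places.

Pairwise Hamming distances:
  MRSA133 vs MRSA13: 8
  MRSA133 vs MRSA168: 3
  MRSA133 vs MRSA340: 8
  MRSA133 vs MRSA323: 4
  MRSA13 vs MRSA168: 9
  MRSA13 vs MRSA340: 11
  MRSA13 vs MRSA323: 11
  MRSA168 vs MRSA340: 11
  MRSA168 vs MRSA323: 5
  MRSA340 vs MRSA323: 9
The smallest is 3 mismatches, between MRSA133 and MRSA168; p = 3/19 = 0.158.

0.158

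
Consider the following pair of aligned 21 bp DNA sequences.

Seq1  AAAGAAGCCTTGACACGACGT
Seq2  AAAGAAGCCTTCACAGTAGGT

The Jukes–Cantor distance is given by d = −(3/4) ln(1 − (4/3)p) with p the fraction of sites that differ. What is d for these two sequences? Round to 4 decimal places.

Differing sites — 12:G/C; 16:C/G; 17:G/T; 19:C/G.
p = 4/21 = 0.190476.
d = −0.75 · ln(1 − (4/3)·0.190476) = −0.75 · ln(0.746032) = −0.75 · (-0.292987) = 0.2197.

0.2197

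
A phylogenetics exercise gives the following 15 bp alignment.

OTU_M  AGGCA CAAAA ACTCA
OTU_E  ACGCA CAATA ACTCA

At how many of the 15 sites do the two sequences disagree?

2

The sequences differ at positions 2 (G/C), 9 (A/T).
That gives 2 mismatches out of 15 aligned sites, so the Hamming distance is 2.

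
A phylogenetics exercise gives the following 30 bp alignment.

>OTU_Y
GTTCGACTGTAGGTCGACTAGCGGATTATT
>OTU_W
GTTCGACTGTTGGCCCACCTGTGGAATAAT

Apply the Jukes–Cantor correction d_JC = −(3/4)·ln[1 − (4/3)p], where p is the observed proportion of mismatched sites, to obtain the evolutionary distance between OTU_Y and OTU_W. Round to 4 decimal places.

Mismatches occur at site 11 (A/T), site 14 (T/C), site 16 (G/C), site 19 (T/C), site 20 (A/T), site 22 (C/T), site 26 (T/A), site 29 (T/A).
p = 8/30 = 0.266667.
d = −0.75 · ln(1 − (4/3)·0.266667) = −0.75 · ln(0.644444) = −0.75 · (-0.439367) = 0.3295.

0.3295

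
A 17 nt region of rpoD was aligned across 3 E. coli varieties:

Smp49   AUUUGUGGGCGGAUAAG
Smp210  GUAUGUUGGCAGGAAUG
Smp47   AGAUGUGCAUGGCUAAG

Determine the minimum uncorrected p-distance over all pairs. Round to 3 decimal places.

Pairwise Hamming distances:
  Smp49 vs Smp210: 7
  Smp49 vs Smp47: 6
  Smp210 vs Smp47: 10
The smallest is 6 mismatches, between Smp49 and Smp47; p = 6/17 = 0.353.

0.353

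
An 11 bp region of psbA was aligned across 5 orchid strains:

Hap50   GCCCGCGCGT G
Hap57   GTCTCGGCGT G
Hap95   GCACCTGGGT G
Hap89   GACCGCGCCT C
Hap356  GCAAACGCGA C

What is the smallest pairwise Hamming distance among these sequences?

3

Pairwise Hamming distances:
  Hap50 vs Hap57: 4
  Hap50 vs Hap95: 4
  Hap50 vs Hap89: 3
  Hap50 vs Hap356: 5
  Hap57 vs Hap95: 5
  Hap57 vs Hap89: 6
  Hap57 vs Hap356: 7
  Hap95 vs Hap89: 7
  Hap95 vs Hap356: 6
  Hap89 vs Hap356: 6
The smallest is 3, between Hap50 and Hap89.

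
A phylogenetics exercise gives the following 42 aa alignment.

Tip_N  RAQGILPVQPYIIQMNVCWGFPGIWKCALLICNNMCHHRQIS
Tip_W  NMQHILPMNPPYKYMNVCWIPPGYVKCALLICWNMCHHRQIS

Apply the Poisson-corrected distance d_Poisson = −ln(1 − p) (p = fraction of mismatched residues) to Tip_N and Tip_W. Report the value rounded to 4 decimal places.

The sequences differ at positions 1 (R/N), 2 (A/M), 4 (G/H), 8 (V/M), 9 (Q/N), 11 (Y/P), 12 (I/Y), 13 (I/K), 14 (Q/Y), 20 (G/I), 21 (F/P), 24 (I/Y), 25 (W/V), 33 (N/W).
p = 14/42 = 0.333333.
d = −ln(1 − 0.333333) = −ln(0.666667) = 0.4055.

0.4055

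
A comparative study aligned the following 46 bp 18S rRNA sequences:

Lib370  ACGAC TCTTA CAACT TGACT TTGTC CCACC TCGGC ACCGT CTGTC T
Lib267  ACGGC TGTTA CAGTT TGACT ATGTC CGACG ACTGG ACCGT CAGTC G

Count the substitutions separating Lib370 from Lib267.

The sequences differ at positions 4 (A/G), 7 (C/G), 13 (A/G), 14 (C/T), 21 (T/A), 27 (C/G), 30 (C/G), 31 (T/A), 33 (G/T), 35 (C/G), 42 (T/A), 46 (T/G).
That gives 12 mismatches out of 46 aligned sites, so the Hamming distance is 12.

12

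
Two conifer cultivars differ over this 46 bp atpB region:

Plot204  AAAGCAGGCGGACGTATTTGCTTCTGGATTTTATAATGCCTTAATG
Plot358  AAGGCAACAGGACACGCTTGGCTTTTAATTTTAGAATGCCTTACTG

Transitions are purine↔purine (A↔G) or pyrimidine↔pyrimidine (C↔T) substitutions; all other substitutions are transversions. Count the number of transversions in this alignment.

6

Mismatches occur at site 3 (A/G, transition), site 7 (G/A, transition), site 8 (G/C, transversion), site 9 (C/A, transversion), site 14 (G/A, transition), site 15 (T/C, transition), site 16 (A/G, transition), site 17 (T/C, transition), site 21 (C/G, transversion), site 22 (T/C, transition), site 24 (C/T, transition), site 26 (G/T, transversion), site 27 (G/A, transition), site 34 (T/G, transversion), site 44 (A/C, transversion).
Of the 15 differences, 9 transitions and 6 transversions, so the answer is 6.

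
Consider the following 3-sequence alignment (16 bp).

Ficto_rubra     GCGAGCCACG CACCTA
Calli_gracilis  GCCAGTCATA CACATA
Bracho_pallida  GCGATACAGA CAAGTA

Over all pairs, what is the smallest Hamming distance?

5

Pairwise Hamming distances:
  Ficto_rubra vs Calli_gracilis: 5
  Ficto_rubra vs Bracho_pallida: 6
  Calli_gracilis vs Bracho_pallida: 6
The smallest is 5, between Ficto_rubra and Calli_gracilis.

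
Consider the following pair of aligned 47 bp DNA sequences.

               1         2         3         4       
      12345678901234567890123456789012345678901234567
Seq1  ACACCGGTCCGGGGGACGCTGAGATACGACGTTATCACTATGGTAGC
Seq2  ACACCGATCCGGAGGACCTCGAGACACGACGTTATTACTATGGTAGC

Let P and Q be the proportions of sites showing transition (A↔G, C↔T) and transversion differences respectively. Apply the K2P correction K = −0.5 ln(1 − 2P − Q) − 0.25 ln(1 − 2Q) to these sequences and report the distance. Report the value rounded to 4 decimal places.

0.1728

Mismatches occur at site 7 (G↔A, transition), site 13 (G↔A, transition), site 18 (G↔C, transversion), site 19 (C↔T, transition), site 20 (T↔C, transition), site 25 (T↔C, transition), site 36 (C↔T, transition).
Of the 7 differences, 6 transitions and 1 transversion over 47 sites: P = 6/47 = 0.127660, Q = 1/47 = 0.021277.
d = −0.5·ln(0.723403) − 0.25·ln(0.957446) = −0.5·(-0.323789) − 0.25·(-0.043486) = 0.1728.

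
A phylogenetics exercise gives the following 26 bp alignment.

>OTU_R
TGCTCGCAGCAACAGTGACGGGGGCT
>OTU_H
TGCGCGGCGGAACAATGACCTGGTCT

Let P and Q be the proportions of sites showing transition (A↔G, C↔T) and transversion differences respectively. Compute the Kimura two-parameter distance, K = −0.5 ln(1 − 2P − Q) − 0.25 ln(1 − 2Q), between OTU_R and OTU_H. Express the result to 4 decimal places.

0.4057

Differing sites — 4:T/G (Tv); 7:C/G (Tv); 8:A/C (Tv); 10:C/G (Tv); 15:G/A (Ti); 20:G/C (Tv); 21:G/T (Tv); 24:G/T (Tv).
Of the 8 differences, 1 transition and 7 transversions over 26 sites: P = 1/26 = 0.038462, Q = 7/26 = 0.269231.
d = −0.5·ln(0.653845) − 0.25·ln(0.461538) = −0.5·(-0.424885) − 0.25·(-0.773191) = 0.4057.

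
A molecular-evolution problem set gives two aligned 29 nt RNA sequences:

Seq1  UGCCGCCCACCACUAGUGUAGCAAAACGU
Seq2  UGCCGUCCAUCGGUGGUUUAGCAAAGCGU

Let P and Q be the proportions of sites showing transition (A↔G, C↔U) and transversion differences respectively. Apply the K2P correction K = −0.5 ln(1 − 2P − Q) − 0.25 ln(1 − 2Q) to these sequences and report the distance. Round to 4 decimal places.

Differing sites — 6:C/U (Ti); 10:C/U (Ti); 12:A/G (Ti); 13:C/G (Tv); 15:A/G (Ti); 18:G/U (Tv); 26:A/G (Ti).
Of the 7 differences, 5 transitions and 2 transversions over 29 sites: P = 5/29 = 0.172414, Q = 2/29 = 0.068966.
d = −0.5·ln(0.586206) − 0.25·ln(0.862068) = −0.5·(-0.534084) − 0.25·(-0.148421) = 0.3041.

0.3041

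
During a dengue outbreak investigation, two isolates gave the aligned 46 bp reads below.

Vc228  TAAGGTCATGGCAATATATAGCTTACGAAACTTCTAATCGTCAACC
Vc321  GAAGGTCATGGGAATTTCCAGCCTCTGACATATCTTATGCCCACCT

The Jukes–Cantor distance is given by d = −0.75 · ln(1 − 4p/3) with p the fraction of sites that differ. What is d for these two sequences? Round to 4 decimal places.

Differing sites — 1:T/G; 12:C/G; 16:A/T; 18:A/C; 19:T/C; 23:T/C; 25:A/C; 26:C/T; 29:A/C; 31:C/T; 32:T/A; 36:A/T; 39:C/G; 40:G/C; 41:T/C; 44:A/C; 46:C/T.
p = 17/46 = 0.369565.
d = −0.75 · ln(1 − (4/3)·0.369565) = −0.75 · ln(0.507247) = −0.75 · (-0.678757) = 0.5091.

0.5091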